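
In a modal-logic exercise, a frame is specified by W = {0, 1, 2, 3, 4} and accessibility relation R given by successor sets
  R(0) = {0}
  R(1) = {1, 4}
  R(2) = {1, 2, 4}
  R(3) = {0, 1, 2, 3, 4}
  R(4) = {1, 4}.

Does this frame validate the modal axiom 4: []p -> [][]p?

Yes

Axiom 4 corresponds to the accessibility relation being transitive.
Transitive: yes — every two-step R-path is closed by a direct edge.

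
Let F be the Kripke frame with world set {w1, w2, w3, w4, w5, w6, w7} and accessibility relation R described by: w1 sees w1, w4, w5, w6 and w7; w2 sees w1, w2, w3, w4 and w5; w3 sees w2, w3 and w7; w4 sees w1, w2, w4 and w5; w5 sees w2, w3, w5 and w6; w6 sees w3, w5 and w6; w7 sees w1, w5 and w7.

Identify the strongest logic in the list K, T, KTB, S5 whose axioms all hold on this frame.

Reflexive (axiom T): yes — every world is R-related to itself.
Symmetric (axiom B): no — w1 R w5 but not w5 R w1.
Euclidean (axiom 5): no — w1 R w4 and w1 R w6, but not w4 R w6.
So F validates K, T; KTB would additionally require R to be symmetric. The strongest is T.

T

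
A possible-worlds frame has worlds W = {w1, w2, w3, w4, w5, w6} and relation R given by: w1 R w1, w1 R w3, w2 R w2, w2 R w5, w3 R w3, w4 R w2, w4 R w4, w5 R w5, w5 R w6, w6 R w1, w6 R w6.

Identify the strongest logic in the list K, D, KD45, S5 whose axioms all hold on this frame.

D

Serial (axiom D): yes — every world has a successor (e.g. w1 R w1).
Euclidean (axiom 5): no — w1 R w3 and w1 R w1, but not w3 R w1.
Transitive (axiom 4): no — w2 R w5 and w5 R w6, but not w2 R w6.
Reflexive (axiom T): yes — every world is R-related to itself.
So F validates K, D; KD45 would additionally require R to be Euclidean and transitive. The strongest is D.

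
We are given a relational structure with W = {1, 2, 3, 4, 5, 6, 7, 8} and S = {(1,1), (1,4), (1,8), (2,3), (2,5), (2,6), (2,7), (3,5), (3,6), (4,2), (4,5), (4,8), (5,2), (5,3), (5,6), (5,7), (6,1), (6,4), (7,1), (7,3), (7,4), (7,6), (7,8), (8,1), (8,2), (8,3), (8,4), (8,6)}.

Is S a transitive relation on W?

Transitive: no — 1 S 4 and 4 S 2, but not 1 S 2.

No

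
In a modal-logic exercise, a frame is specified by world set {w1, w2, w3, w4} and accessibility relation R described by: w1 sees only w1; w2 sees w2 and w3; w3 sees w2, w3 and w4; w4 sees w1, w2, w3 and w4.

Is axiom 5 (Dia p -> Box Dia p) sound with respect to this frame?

By correspondence theory, 5 is valid on a frame iff R is Euclidean.
Euclidean: no — w3 R w2 and w3 R w4, but not w2 R w4.

No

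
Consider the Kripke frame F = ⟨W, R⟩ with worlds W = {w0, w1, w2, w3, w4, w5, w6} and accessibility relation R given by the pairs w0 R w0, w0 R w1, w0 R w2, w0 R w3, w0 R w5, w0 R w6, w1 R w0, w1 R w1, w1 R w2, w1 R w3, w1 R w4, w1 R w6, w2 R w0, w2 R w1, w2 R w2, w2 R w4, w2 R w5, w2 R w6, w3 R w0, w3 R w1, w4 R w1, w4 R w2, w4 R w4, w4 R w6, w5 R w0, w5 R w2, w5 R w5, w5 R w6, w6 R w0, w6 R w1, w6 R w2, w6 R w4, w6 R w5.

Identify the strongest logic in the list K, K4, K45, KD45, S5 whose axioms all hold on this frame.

Transitive (axiom 4): no — w0 R w1 and w1 R w4, but not w0 R w4.
Euclidean (axiom 5): no — w0 R w1 and w0 R w5, but not w1 R w5.
Serial (axiom D): yes — every world has a successor (e.g. w0 R w0).
Reflexive (axiom T): no — w3 is not related to itself.
So F validates K; K4 would additionally require R to be transitive. The strongest is K.

K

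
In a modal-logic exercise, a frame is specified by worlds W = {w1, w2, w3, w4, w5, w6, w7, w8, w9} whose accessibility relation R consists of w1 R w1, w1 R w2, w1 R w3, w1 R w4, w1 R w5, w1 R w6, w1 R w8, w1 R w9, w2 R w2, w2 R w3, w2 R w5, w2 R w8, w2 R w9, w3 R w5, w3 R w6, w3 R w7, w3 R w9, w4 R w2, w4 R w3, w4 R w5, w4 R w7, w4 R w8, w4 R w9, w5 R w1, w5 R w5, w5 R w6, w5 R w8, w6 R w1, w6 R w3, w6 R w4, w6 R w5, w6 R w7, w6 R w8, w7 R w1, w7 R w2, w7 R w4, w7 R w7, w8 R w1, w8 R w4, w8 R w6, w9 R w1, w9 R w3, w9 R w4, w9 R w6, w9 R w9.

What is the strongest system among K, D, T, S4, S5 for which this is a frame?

Serial (axiom D): yes — every world has a successor (e.g. w1 R w1).
Reflexive (axiom T): no — w3 is not related to itself.
Transitive (axiom 4): no — w1 R w3 and w3 R w7, but not w1 R w7.
Euclidean (axiom 5): no — w1 R w2 and w1 R w4, but not w2 R w4.
So F validates K, D; T would additionally require R to be reflexive. The strongest is D.

D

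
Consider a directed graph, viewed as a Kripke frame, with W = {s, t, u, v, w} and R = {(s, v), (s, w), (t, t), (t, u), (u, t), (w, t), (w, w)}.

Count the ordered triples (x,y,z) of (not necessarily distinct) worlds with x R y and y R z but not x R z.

Enumerating: (s,w,t), (u,t,u), (w,t,u).

3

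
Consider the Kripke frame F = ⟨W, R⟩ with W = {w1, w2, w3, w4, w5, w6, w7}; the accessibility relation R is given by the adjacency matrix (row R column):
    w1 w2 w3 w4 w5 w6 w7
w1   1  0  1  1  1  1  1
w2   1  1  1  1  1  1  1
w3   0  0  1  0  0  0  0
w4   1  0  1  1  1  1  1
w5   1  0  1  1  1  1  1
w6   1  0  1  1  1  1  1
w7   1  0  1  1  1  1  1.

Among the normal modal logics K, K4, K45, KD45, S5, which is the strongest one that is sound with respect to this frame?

Transitive (axiom 4): yes — every two-step R-path is closed by a direct edge.
Euclidean (axiom 5): no — w1 R w3 and w1 R w4, but not w3 R w4.
Serial (axiom D): yes — every world has a successor (e.g. w1 R w1).
Reflexive (axiom T): yes — every world is R-related to itself.
So F validates K, K4; K45 would additionally require R to be Euclidean. The strongest is K4.

K4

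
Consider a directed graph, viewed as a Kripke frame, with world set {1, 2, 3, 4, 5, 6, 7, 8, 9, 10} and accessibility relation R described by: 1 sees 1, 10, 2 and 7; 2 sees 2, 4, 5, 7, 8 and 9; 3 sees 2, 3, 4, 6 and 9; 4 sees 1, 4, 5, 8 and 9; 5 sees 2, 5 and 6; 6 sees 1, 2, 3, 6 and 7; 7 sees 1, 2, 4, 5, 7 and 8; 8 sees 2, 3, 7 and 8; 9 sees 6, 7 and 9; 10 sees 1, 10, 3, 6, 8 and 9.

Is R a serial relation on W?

Serial: yes — every world has a successor (e.g. 1 R 1).

Yes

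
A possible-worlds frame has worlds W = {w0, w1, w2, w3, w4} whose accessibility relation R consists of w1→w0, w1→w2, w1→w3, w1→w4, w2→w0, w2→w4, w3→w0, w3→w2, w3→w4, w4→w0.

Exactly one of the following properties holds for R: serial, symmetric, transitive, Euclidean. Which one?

Serial: no — w0 has no R-successor.
Symmetric: no — w1 R w0 but not w0 R w1.
Transitive: yes — every two-step R-path is closed by a direct edge.
Euclidean: no — w1 R w0 and w1 R w2, but not w0 R w2.
Only transitive holds.

transitive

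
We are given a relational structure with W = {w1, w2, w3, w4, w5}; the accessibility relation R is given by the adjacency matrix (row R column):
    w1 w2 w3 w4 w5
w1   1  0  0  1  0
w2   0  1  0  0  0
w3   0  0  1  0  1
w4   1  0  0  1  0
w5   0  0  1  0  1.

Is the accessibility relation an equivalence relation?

Reflexive: yes — every world is R-related to itself.
Symmetric: yes — every pair in R has its reverse in R.
Transitive: yes — every two-step R-path is closed by a direct edge.
So R is an equivalence relation.

Yes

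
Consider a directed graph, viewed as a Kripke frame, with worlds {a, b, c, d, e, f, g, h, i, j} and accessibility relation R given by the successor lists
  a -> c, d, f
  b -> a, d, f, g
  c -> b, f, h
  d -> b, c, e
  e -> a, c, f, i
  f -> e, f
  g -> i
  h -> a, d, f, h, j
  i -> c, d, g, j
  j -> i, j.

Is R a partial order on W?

No

Reflexive: no — a is not related to itself.
Transitive: no — a R c and c R b, but not a R b.
Antisymmetric: no — b R d and d R b with b ≠ d.
So R is not a partial order.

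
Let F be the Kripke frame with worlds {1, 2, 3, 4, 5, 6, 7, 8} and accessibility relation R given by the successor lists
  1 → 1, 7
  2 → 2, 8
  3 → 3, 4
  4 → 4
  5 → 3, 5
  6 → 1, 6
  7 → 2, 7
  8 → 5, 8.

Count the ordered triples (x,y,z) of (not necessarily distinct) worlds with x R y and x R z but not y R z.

Enumerating: (1,7,1), (2,8,2), (3,4,3), (5,3,5), (6,1,6), (7,2,7), (8,5,8).

7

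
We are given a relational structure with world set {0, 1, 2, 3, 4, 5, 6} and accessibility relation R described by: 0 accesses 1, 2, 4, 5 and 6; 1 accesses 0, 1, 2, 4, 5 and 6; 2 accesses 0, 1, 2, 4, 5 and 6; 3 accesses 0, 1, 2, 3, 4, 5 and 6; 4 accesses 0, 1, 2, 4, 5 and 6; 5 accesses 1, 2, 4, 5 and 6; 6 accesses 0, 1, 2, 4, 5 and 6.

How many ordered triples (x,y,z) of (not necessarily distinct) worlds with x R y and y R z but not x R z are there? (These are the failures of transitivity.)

Enumerating: (0,1,0), (0,2,0), (0,4,0), (0,6,0), (5,1,0), (5,2,0), (5,4,0), (5,6,0).

8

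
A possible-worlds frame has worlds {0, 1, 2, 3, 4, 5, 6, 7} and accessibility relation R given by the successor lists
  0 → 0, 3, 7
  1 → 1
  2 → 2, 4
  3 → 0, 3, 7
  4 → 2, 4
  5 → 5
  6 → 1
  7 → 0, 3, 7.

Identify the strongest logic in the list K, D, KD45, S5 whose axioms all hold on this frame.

Serial (axiom D): yes — every world has a successor (e.g. 0 R 0).
Euclidean (axiom 5): yes — any two successors of a common world are R-related.
Transitive (axiom 4): yes — every two-step R-path is closed by a direct edge.
Reflexive (axiom T): no — 6 is not related to itself.
So F validates K, D, KD45; S5 would additionally require R to be reflexive. The strongest is KD45.

KD45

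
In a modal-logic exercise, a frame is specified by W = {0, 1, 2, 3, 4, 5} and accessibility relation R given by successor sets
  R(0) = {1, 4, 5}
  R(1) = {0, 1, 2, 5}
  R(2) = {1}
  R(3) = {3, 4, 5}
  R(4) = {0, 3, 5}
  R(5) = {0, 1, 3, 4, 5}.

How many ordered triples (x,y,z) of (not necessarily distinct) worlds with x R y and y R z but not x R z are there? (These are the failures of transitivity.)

Enumerating: (0,1,0), (0,1,2), (0,4,0), (0,4,3), (0,5,0), (0,5,3), (1,0,4), (1,5,3), (1,5,4), (2,1,0), (2,1,2), (2,1,5), … and 9 more.
Total: 21.

21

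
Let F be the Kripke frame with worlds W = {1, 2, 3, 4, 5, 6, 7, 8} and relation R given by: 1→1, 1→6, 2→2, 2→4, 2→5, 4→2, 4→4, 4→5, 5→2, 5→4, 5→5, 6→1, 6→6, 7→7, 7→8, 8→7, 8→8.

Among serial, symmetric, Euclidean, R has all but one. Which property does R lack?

Serial: no — 3 has no R-successor.
Symmetric: yes — every pair in R has its reverse in R.
Euclidean: yes — any two successors of a common world are R-related.
Only serial fails.

serial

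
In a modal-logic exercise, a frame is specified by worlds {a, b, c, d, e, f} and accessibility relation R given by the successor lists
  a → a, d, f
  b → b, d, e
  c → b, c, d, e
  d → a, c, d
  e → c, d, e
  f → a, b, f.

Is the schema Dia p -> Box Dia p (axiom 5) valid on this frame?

No

Axiom 5 corresponds to the accessibility relation being Euclidean.
Euclidean: no — a R d and a R f, but not d R f.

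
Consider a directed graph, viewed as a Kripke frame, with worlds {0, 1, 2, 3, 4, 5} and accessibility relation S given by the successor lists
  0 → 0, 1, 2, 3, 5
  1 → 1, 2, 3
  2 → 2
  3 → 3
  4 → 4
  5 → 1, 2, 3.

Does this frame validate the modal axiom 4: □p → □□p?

The schema 4 characterises exactly the transitive frames.
Transitive: yes — every two-step S-path is closed by a direct edge.

Yes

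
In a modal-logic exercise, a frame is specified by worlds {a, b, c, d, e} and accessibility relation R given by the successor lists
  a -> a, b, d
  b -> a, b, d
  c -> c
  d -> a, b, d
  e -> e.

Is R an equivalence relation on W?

Yes

Reflexive: yes — every world is R-related to itself.
Symmetric: yes — every pair in R has its reverse in R.
Transitive: yes — every two-step R-path is closed by a direct edge.
So R is an equivalence relation.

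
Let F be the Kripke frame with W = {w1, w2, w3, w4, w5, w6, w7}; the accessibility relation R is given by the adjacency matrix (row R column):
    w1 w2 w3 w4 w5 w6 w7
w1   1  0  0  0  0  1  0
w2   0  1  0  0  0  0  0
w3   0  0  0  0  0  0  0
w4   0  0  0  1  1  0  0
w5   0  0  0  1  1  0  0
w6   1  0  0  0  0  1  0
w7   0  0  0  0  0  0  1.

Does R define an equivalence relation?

Reflexive: no — w3 is not related to itself.
Symmetric: yes — every pair in R has its reverse in R.
Transitive: yes — every two-step R-path is closed by a direct edge.
So R is not an equivalence relation.

No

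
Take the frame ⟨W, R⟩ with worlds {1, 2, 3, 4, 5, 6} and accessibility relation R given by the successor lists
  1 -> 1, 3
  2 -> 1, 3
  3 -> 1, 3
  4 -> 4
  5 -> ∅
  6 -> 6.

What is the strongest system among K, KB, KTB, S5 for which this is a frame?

Symmetric (axiom B): no — 2 R 1 but not 1 R 2.
Reflexive (axiom T): no — 2 is not related to itself.
Euclidean (axiom 5): yes — any two successors of a common world are R-related.
So F validates K; KB would additionally require R to be symmetric. The strongest is K.

K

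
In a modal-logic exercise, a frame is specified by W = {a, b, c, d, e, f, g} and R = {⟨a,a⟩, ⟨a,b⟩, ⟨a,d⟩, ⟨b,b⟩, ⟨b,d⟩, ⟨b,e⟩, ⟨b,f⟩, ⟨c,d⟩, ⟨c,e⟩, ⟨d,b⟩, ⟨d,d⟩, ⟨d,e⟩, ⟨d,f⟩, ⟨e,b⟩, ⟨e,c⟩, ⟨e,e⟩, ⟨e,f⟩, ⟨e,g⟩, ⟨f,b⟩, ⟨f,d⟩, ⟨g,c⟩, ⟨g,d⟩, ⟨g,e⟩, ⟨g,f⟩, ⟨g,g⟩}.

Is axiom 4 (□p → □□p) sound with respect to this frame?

Axiom 4 corresponds to the accessibility relation being transitive.
Transitive: no — a R b and b R e, but not a R e.

No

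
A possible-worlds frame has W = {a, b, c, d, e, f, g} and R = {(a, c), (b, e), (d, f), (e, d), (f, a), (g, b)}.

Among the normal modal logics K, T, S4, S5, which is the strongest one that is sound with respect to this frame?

Reflexive (axiom T): no — a is not related to itself.
Transitive (axiom 4): no — b R e and e R d, but not b R d.
Euclidean (axiom 5): no — a R c and a R c, but not c R c.
So F validates K; T would additionally require R to be reflexive. The strongest is K.

K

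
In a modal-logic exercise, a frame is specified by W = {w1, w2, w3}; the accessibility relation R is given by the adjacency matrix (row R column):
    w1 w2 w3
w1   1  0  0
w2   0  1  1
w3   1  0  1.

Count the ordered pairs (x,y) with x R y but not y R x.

Enumerating: (w2,w3), (w3,w1).

2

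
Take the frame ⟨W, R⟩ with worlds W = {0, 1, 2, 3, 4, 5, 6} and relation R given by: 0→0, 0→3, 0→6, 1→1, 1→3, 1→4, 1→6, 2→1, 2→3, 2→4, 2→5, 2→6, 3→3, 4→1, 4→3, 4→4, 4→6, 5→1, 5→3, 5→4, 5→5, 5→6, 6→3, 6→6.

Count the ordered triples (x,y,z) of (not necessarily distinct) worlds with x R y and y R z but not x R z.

0

R is transitive; there are no such tuples.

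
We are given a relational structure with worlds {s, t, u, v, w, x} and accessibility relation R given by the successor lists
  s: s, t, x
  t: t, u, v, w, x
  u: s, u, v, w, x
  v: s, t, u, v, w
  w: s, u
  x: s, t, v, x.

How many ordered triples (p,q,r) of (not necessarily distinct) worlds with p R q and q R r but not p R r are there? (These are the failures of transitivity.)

Enumerating: (s,t,u), (s,t,v), (s,t,w), (s,x,v), (t,u,s), (t,v,s), (t,w,s), (t,x,s), (u,s,t), (u,v,t), (u,x,t), (v,s,x), … and 11 more.
Total: 23.

23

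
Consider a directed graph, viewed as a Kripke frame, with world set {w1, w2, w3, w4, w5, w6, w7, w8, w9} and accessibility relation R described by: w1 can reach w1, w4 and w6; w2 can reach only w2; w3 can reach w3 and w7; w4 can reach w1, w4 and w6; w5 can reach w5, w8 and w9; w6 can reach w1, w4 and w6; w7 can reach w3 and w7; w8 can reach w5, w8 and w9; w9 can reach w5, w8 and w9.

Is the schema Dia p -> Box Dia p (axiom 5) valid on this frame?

Axiom 5 corresponds to the accessibility relation being Euclidean.
Euclidean: yes — any two successors of a common world are R-related.

Yes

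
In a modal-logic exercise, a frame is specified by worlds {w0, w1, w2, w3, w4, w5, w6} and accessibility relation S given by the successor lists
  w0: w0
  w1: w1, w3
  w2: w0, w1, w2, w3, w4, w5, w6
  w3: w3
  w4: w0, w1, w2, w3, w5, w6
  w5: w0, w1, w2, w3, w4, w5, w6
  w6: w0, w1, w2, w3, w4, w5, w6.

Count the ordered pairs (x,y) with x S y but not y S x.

Enumerating: (w1,w3), (w2,w0), (w2,w1), (w2,w3), (w4,w0), (w4,w1), (w4,w3), (w5,w0), (w5,w1), (w5,w3), (w6,w0), (w6,w1), (w6,w3).

13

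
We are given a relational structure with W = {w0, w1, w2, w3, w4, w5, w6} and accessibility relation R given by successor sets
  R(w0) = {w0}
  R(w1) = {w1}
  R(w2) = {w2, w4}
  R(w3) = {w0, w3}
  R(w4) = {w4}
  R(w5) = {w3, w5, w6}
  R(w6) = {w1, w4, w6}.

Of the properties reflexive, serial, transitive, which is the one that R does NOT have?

transitive

Reflexive: yes — every world is R-related to itself.
Serial: yes — every world has a successor (e.g. w0 R w0).
Transitive: no — w5 R w3 and w3 R w0, but not w5 R w0.
Only transitive fails.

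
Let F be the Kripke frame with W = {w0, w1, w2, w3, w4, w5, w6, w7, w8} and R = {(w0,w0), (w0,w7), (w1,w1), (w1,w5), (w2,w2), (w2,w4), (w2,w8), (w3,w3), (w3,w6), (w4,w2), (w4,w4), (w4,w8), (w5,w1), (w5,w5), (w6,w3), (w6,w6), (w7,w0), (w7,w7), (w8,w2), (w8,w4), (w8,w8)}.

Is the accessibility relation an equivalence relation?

Yes

Reflexive: yes — every world is R-related to itself.
Symmetric: yes — every pair in R has its reverse in R.
Transitive: yes — every two-step R-path is closed by a direct edge.
So R is an equivalence relation.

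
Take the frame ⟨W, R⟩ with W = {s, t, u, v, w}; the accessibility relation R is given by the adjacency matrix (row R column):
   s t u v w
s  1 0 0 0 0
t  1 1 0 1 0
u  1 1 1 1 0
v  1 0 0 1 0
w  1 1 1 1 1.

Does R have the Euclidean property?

No

Euclidean: no — t R s and t R v, but not s R v.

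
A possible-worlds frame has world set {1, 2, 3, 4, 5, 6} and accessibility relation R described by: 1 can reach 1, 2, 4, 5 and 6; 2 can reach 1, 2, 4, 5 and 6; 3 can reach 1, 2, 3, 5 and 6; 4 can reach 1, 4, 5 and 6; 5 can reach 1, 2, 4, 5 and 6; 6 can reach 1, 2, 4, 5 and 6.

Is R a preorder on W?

Reflexive: yes — every world is R-related to itself.
Transitive: no — 3 R 1 and 1 R 4, but not 3 R 4.
So R is not a preorder.

No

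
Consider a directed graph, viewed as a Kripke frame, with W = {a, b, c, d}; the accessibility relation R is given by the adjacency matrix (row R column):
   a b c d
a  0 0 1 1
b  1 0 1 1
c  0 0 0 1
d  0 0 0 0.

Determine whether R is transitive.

Transitive: yes — every two-step R-path is closed by a direct edge.

Yes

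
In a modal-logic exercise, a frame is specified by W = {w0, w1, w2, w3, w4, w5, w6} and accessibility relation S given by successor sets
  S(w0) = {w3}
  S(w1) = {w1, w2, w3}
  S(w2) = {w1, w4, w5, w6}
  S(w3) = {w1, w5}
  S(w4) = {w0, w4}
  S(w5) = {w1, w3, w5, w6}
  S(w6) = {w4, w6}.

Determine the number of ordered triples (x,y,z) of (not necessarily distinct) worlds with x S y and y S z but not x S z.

18

Enumerating: (w0,w3,w1), (w0,w3,w5), (w1,w2,w4), (w1,w2,w5), (w1,w2,w6), (w1,w3,w5), (w2,w1,w2), (w2,w1,w3), (w2,w4,w0), (w2,w5,w3), (w3,w1,w2), (w3,w1,w3), (w3,w5,w3), (w3,w5,w6), (w4,w0,w3), (w5,w1,w2), (w5,w6,w4), (w6,w4,w0).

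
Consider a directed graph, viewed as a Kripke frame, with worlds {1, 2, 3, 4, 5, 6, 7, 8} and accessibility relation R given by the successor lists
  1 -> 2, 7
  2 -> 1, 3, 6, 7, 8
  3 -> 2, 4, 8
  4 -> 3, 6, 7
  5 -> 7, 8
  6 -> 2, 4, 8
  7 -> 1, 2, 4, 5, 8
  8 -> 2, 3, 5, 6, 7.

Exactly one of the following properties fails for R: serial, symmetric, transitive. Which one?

transitive

Serial: yes — every world has a successor (e.g. 1 R 2).
Symmetric: yes — every pair in R has its reverse in R.
Transitive: no — 1 R 2 and 2 R 3, but not 1 R 3.
Only transitive fails.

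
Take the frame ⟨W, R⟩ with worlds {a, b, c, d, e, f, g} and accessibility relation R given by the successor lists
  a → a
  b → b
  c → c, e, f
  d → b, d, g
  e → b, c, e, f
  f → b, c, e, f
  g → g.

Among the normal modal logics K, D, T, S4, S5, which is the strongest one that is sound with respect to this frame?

T

Serial (axiom D): yes — every world has a successor (e.g. a R a).
Reflexive (axiom T): yes — every world is R-related to itself.
Transitive (axiom 4): no — c R e and e R b, but not c R b.
Euclidean (axiom 5): no — d R b and d R g, but not b R g.
So F validates K, D, T; S4 would additionally require R to be transitive. The strongest is T.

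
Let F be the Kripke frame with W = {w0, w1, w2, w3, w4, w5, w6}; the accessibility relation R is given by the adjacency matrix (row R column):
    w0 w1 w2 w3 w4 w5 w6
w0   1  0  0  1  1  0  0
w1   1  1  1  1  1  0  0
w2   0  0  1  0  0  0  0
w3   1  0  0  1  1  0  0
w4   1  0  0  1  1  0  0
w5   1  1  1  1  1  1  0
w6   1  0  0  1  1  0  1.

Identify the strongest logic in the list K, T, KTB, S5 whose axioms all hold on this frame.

Reflexive (axiom T): yes — every world is R-related to itself.
Symmetric (axiom B): no — w1 R w0 but not w0 R w1.
Euclidean (axiom 5): no — w1 R w0 and w1 R w2, but not w0 R w2.
So F validates K, T; KTB would additionally require R to be symmetric. The strongest is T.

T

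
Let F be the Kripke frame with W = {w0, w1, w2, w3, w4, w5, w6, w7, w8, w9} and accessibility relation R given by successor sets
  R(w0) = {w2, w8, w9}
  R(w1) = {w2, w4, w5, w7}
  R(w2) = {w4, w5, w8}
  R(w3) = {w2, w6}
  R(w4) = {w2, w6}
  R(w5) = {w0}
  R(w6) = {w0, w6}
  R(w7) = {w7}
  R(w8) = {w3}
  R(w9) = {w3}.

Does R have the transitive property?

No

Transitive: no — w0 R w2 and w2 R w4, but not w0 R w4.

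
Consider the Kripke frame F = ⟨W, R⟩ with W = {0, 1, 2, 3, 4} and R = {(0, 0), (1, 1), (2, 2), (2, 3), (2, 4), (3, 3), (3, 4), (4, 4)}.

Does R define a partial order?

Yes

Reflexive: yes — every world is R-related to itself.
Transitive: yes — every two-step R-path is closed by a direct edge.
Antisymmetric: yes — no distinct pair is related both ways.
So R is a partial order.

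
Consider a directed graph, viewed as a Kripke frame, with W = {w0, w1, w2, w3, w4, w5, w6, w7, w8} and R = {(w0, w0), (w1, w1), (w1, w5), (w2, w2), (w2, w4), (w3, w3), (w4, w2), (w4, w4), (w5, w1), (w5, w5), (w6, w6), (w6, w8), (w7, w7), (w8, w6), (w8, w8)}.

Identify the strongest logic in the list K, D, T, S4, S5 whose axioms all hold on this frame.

S5

Serial (axiom D): yes — every world has a successor (e.g. w0 R w0).
Reflexive (axiom T): yes — every world is R-related to itself.
Transitive (axiom 4): yes — every two-step R-path is closed by a direct edge.
Euclidean (axiom 5): yes — any two successors of a common world are R-related.
So F validates K, D, T, S4, S5. The strongest is S5.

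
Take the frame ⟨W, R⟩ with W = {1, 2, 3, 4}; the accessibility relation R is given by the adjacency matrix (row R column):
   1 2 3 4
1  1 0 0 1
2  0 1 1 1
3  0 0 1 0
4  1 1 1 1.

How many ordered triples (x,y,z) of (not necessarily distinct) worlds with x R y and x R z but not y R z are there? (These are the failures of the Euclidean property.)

8

Enumerating: (2,3,2), (2,3,4), (4,1,2), (4,1,3), (4,2,1), (4,3,1), (4,3,2), (4,3,4).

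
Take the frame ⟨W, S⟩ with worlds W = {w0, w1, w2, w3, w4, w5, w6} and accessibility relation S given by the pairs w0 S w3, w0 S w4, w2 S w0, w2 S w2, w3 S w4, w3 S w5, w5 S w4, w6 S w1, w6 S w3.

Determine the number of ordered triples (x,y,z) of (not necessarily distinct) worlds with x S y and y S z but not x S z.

Enumerating: (w0,w3,w5), (w2,w0,w3), (w2,w0,w4), (w6,w3,w4), (w6,w3,w5).

5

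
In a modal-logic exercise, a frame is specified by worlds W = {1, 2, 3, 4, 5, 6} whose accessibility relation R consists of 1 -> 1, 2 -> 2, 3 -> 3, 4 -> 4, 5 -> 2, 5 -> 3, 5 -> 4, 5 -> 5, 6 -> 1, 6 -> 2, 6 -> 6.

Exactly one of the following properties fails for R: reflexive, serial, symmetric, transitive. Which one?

Reflexive: yes — every world is R-related to itself.
Serial: yes — every world has a successor (e.g. 1 R 1).
Symmetric: no — 5 R 2 but not 2 R 5.
Transitive: yes — every two-step R-path is closed by a direct edge.
Only symmetric fails.

symmetric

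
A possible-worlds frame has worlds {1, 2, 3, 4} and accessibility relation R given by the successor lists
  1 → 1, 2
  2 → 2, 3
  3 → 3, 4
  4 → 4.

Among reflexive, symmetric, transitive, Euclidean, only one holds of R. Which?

Reflexive: yes — every world is R-related to itself.
Symmetric: no — 1 R 2 but not 2 R 1.
Transitive: no — 1 R 2 and 2 R 3, but not 1 R 3.
Euclidean: no — 1 R 2 and 1 R 1, but not 2 R 1.
Only reflexive holds.

reflexive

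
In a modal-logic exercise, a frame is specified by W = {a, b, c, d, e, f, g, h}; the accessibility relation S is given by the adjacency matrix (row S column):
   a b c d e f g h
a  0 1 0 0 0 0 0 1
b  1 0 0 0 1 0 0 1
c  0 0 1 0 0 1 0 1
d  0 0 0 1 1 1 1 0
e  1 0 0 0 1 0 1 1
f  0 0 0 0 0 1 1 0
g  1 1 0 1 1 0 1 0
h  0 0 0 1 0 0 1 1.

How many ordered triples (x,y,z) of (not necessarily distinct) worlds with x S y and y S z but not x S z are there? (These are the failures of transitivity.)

Enumerating: (a,b,a), (a,b,e), (a,h,d), (a,h,g), (b,a,b), (b,e,g), (b,h,d), (b,h,g), (c,f,g), (c,h,d), (c,h,g), (d,e,a), … and 20 more.
Total: 32.

32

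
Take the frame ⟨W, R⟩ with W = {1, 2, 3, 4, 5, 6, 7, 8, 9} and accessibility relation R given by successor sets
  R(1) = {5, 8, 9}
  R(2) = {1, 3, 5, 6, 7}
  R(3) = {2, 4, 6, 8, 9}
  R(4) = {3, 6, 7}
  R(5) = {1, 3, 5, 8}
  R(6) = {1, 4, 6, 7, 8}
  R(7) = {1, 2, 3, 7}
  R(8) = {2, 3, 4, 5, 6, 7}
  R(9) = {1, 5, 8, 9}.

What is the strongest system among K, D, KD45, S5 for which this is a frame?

Serial (axiom D): yes — every world has a successor (e.g. 1 R 5).
Euclidean (axiom 5): no — 1 R 5 and 1 R 9, but not 5 R 9.
Transitive (axiom 4): no — 1 R 5 and 5 R 3, but not 1 R 3.
Reflexive (axiom T): no — 1 is not related to itself.
So F validates K, D; KD45 would additionally require R to be Euclidean and transitive. The strongest is D.

D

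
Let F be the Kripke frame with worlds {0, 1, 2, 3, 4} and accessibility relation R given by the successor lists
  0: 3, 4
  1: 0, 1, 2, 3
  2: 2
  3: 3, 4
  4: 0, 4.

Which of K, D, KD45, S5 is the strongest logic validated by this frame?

Serial (axiom D): yes — every world has a successor (e.g. 0 R 3).
Euclidean (axiom 5): no — 0 R 4 and 0 R 3, but not 4 R 3.
Transitive (axiom 4): no — 1 R 0 and 0 R 4, but not 1 R 4.
Reflexive (axiom T): no — 0 is not related to itself.
So F validates K, D; KD45 would additionally require R to be Euclidean and transitive. The strongest is D.

D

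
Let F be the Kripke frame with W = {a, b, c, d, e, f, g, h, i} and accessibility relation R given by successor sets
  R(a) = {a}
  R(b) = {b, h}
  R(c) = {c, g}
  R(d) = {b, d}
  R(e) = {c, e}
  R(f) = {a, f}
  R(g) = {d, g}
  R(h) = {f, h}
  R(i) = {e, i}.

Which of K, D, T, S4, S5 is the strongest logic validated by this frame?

T

Serial (axiom D): yes — every world has a successor (e.g. a R a).
Reflexive (axiom T): yes — every world is R-related to itself.
Transitive (axiom 4): no — b R h and h R f, but not b R f.
Euclidean (axiom 5): no — b R h and b R b, but not h R b.
So F validates K, D, T; S4 would additionally require R to be transitive. The strongest is T.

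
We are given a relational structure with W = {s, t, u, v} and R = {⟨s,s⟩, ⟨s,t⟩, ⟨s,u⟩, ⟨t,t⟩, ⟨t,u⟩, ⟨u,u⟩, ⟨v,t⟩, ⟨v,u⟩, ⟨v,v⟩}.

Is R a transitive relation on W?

Transitive: yes — every two-step R-path is closed by a direct edge.

Yes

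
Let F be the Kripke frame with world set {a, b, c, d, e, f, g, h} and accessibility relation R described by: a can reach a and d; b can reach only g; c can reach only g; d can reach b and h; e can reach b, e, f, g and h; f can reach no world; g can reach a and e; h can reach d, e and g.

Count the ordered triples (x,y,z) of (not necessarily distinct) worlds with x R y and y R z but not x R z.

23

Enumerating: (a,d,b), (a,d,h), (b,g,a), (b,g,e), (c,g,a), (c,g,e), (d,b,g), (d,h,d), (d,h,e), (d,h,g), (e,g,a), (e,h,d), … and 11 more.
Total: 23.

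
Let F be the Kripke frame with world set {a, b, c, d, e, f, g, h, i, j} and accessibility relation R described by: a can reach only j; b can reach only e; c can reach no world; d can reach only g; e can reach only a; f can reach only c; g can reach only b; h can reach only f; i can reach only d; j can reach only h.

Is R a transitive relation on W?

No

Transitive: no — a R j and j R h, but not a R h.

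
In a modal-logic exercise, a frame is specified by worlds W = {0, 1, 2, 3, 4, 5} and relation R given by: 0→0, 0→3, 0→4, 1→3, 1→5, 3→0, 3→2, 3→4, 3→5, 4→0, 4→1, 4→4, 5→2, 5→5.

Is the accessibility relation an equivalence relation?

Reflexive: no — 1 is not related to itself.
Symmetric: no — 1 R 3 but not 3 R 1.
Transitive: no — 0 R 3 and 3 R 2, but not 0 R 2.
So R is not an equivalence relation.

No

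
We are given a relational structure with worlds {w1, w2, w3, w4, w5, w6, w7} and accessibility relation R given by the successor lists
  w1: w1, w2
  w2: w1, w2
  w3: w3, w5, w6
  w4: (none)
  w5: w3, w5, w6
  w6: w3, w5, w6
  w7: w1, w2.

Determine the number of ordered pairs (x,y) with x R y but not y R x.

2

Enumerating: (w7,w1), (w7,w2).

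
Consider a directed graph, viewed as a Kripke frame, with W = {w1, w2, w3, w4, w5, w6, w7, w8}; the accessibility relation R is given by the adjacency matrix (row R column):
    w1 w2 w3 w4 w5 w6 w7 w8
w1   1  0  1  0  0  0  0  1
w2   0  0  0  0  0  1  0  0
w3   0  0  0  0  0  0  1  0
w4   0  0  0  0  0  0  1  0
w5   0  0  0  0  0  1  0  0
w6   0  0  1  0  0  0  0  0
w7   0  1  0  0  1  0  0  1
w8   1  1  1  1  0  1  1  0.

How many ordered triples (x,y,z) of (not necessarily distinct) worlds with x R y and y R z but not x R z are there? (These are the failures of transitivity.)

24

Enumerating: (w1,w3,w7), (w1,w8,w2), (w1,w8,w4), (w1,w8,w6), (w1,w8,w7), (w2,w6,w3), (w3,w7,w2), (w3,w7,w5), (w3,w7,w8), (w4,w7,w2), (w4,w7,w5), (w4,w7,w8), … and 12 more.
Total: 24.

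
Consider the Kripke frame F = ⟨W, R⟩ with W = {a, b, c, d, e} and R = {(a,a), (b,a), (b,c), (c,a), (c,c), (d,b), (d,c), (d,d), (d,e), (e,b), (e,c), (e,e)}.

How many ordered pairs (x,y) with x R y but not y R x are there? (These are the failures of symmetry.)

8

Enumerating: (b,a), (b,c), (c,a), (d,b), (d,c), (d,e), (e,b), (e,c).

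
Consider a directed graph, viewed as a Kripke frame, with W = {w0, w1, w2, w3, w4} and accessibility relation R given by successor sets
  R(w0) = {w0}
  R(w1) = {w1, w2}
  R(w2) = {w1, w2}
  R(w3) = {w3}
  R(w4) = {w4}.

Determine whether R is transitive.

Yes

Transitive: yes — every two-step R-path is closed by a direct edge.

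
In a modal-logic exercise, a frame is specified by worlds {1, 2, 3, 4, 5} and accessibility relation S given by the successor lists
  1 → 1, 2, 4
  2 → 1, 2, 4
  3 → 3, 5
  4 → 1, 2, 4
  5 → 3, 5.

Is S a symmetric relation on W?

Yes

Symmetric: yes — every pair in S has its reverse in S.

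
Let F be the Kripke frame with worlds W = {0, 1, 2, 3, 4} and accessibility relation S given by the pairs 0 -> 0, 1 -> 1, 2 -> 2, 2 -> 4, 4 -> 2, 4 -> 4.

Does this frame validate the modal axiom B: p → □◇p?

By correspondence theory, B is valid on a frame iff S is symmetric.
Symmetric: yes — every pair in S has its reverse in S.

Yes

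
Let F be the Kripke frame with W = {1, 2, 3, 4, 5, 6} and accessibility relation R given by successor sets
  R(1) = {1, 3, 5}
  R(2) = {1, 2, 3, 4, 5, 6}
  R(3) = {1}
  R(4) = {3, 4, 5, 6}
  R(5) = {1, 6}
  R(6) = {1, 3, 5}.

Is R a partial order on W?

No

Reflexive: no — 3 is not related to itself.
Transitive: no — 1 R 5 and 5 R 6, but not 1 R 6.
Antisymmetric: no — 1 R 3 and 3 R 1 with 1 ≠ 3.
So R is not a partial order.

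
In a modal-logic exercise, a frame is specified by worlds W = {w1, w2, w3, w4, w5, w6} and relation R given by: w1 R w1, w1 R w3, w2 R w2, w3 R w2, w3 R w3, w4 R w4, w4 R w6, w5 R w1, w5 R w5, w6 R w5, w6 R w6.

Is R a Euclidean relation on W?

No

Euclidean: no — w1 R w3 and w1 R w1, but not w3 R w1.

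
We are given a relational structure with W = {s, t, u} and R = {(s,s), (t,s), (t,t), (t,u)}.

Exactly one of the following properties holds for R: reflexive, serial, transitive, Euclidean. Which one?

Reflexive: no — u is not related to itself.
Serial: no — u has no R-successor.
Transitive: yes — every two-step R-path is closed by a direct edge.
Euclidean: no — t R s and t R u, but not s R u.
Only transitive holds.

transitive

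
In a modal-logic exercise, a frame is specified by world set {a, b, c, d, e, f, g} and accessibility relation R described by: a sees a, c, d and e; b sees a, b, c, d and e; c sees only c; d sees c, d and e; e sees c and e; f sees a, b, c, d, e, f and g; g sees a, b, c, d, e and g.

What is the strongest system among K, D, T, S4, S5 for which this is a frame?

S4

Serial (axiom D): yes — every world has a successor (e.g. a R a).
Reflexive (axiom T): yes — every world is R-related to itself.
Transitive (axiom 4): yes — every two-step R-path is closed by a direct edge.
Euclidean (axiom 5): no — a R c and a R d, but not c R d.
So F validates K, D, T, S4; S5 would additionally require R to be Euclidean. The strongest is S4.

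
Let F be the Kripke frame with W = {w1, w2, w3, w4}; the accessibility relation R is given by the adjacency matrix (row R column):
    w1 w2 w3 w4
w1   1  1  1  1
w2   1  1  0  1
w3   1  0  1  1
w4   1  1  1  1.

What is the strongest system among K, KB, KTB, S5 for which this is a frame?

Symmetric (axiom B): yes — every pair in R has its reverse in R.
Reflexive (axiom T): yes — every world is R-related to itself.
Euclidean (axiom 5): no — w1 R w2 and w1 R w3, but not w2 R w3.
So F validates K, KB, KTB; S5 would additionally require R to be Euclidean. The strongest is KTB.

KTB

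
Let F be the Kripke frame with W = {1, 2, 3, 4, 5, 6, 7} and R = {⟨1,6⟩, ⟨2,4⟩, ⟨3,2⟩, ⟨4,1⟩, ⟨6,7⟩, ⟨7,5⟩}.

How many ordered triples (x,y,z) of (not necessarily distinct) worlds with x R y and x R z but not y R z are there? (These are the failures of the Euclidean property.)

Enumerating: (1,6,6), (2,4,4), (3,2,2), (4,1,1), (6,7,7), (7,5,5).

6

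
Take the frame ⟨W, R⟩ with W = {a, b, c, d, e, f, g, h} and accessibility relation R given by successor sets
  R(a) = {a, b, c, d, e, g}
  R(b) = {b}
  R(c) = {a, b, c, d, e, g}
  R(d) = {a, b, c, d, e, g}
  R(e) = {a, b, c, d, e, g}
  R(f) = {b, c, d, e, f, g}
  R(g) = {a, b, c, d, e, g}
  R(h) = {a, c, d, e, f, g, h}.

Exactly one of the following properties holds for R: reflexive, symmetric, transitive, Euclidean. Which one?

Reflexive: yes — every world is R-related to itself.
Symmetric: no — a R b but not b R a.
Transitive: no — f R c and c R a, but not f R a.
Euclidean: no — a R b and a R c, but not b R c.
Only reflexive holds.

reflexive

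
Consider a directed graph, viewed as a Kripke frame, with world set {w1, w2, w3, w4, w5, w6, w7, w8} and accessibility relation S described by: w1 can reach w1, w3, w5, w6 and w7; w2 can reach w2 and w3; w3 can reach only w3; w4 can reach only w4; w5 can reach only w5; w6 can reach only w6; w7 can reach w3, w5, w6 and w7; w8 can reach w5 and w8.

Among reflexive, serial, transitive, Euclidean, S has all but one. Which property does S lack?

Reflexive: yes — every world is S-related to itself.
Serial: yes — every world has a successor (e.g. w1 S w1).
Transitive: yes — every two-step S-path is closed by a direct edge.
Euclidean: no — w1 S w3 and w1 S w5, but not w3 S w5.
Only Euclidean fails.

Euclidean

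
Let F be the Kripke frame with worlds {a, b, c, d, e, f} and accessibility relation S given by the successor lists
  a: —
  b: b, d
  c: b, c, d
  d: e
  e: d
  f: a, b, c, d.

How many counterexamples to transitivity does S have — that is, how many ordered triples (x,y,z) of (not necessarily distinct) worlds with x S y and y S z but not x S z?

Enumerating: (b,d,e), (c,d,e), (d,e,d), (e,d,e), (f,d,e).

5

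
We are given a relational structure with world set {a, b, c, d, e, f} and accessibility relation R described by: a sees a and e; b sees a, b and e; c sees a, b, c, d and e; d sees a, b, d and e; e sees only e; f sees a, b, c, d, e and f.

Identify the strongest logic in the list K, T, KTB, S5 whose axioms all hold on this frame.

T

Reflexive (axiom T): yes — every world is R-related to itself.
Symmetric (axiom B): no — a R e but not e R a.
Euclidean (axiom 5): no — b R e and b R a, but not e R a.
So F validates K, T; KTB would additionally require R to be symmetric. The strongest is T.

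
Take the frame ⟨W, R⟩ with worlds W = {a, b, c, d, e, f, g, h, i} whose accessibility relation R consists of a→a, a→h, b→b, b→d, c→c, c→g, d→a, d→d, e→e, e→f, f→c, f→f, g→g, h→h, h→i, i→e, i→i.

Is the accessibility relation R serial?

Yes

Serial: yes — every world has a successor (e.g. a R a).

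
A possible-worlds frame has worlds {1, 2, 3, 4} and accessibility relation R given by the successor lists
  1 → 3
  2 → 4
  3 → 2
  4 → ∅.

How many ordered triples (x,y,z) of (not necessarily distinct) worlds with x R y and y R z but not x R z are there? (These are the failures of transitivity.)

Enumerating: (1,3,2), (3,2,4).

2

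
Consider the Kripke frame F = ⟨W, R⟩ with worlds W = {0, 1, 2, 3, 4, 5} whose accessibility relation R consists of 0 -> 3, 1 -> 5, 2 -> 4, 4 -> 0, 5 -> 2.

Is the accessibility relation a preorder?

No

Reflexive: no — 0 is not related to itself.
Transitive: no — 1 R 5 and 5 R 2, but not 1 R 2.
So R is not a preorder.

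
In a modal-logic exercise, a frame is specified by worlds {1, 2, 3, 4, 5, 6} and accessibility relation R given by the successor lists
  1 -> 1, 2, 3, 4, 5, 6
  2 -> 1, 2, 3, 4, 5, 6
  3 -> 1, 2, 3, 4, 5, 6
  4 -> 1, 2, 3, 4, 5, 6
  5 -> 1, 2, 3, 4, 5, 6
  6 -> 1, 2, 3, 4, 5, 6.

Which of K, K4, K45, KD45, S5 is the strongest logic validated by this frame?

S5

Transitive (axiom 4): yes — every two-step R-path is closed by a direct edge.
Euclidean (axiom 5): yes — any two successors of a common world are R-related.
Serial (axiom D): yes — every world has a successor (e.g. 1 R 1).
Reflexive (axiom T): yes — every world is R-related to itself.
So F validates K, K4, K45, KD45, S5. The strongest is S5.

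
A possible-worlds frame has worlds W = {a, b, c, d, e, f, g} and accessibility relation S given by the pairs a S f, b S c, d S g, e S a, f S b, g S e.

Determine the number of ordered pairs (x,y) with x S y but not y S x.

6

Enumerating: (a,f), (b,c), (d,g), (e,a), (f,b), (g,e).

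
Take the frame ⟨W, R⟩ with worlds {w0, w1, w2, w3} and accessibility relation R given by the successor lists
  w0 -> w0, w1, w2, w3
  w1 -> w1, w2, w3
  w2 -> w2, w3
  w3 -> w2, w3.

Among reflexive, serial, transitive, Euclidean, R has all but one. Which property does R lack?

Reflexive: yes — every world is R-related to itself.
Serial: yes — every world has a successor (e.g. w0 R w0).
Transitive: yes — every two-step R-path is closed by a direct edge.
Euclidean: no — w0 R w2 and w0 R w1, but not w2 R w1.
Only Euclidean fails.

Euclidean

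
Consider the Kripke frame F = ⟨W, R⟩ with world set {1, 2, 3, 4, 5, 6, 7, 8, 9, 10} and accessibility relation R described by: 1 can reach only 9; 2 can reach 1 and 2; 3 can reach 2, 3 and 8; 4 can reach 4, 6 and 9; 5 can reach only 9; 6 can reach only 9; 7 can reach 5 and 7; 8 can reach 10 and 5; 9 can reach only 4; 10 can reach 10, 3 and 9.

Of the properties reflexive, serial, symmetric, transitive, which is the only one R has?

serial

Reflexive: no — 1 is not related to itself.
Serial: yes — every world has a successor (e.g. 1 R 9).
Symmetric: no — 1 R 9 but not 9 R 1.
Transitive: no — 1 R 9 and 9 R 4, but not 1 R 4.
Only serial holds.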